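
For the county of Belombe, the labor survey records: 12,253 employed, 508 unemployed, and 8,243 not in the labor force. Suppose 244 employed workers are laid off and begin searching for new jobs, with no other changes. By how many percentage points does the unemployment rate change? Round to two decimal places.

Initially, labor force = 12,253 + 508 = 12,761, so u = 508/12,761 = 3.98%.
After the change, employed falls and unemployed rises by 244; labor force unchanged → E = 12,009, U = 752, labor force = 12,761.
New unemployment rate = 752 / 12,761 = 5.89%.
Change = 5.89% − 3.98% = +1.91 percentage points.

The unemployment rate changes by +1.91 percentage points.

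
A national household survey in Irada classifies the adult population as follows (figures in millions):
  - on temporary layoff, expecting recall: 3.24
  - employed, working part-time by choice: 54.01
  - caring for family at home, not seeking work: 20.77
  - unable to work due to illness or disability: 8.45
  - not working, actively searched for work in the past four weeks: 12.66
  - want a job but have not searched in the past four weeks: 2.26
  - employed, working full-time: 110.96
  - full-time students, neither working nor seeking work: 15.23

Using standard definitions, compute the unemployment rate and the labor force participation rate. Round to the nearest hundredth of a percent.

Employed = 54.01 + 110.96 = 164.97 million.
Unemployed = 3.24 + 12.66 = 15.90 million (jobless and actively searching, or on temporary layoff).
Labor force = 164.97 + 15.90 = 180.87 million.
Not in labor force = 20.77 + 8.45 + 2.26 + 15.23 = 46.71 million (those not working and not actively searching are outside the labor force — including those who want a job but have given up searching).
Civilian working-age population = 180.87 + 46.71 = 227.58 million.
Unemployment rate = 15.90 / 180.87 = 8.79%.
Labor force participation rate = 180.87 / 227.58 = 79.48%.

Unemployment rate ≈ 8.79%; labor force participation rate ≈ 79.48%.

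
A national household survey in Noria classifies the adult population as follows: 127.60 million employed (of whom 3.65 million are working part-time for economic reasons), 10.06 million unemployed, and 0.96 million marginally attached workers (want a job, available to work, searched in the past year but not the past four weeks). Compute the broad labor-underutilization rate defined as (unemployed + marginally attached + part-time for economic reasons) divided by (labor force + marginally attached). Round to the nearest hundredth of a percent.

Labor force = 127.60 + 10.06 = 137.66 million.
Numerator = 10.06 + 0.96 + 3.65 = 14.67 million.
Denominator = 137.66 + 0.96 = 138.62 million.
Broad rate = 14.67 / 138.62 = 10.58%.

Broad underutilization rate ≈ 10.58%.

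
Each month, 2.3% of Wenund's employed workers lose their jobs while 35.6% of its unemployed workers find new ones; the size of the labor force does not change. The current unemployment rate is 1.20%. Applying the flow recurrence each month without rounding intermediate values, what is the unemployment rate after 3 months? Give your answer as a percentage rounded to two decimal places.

With a fixed labor force, u_{t+1} = u_t + s·(1−u_t) − f·u_t = u_t·(1−s−f) + s.
Here 1−s−f = 0.621 and s = 0.023.
u_1 = 0.012000 × 0.621 + 0.023 = 0.030452.
u_2 = 0.030452 × 0.621 + 0.023 = 0.041911.
u_3 = 0.041911 × 0.621 + 0.023 = 0.049027.

Unemployment rate after three months ≈ 4.90%.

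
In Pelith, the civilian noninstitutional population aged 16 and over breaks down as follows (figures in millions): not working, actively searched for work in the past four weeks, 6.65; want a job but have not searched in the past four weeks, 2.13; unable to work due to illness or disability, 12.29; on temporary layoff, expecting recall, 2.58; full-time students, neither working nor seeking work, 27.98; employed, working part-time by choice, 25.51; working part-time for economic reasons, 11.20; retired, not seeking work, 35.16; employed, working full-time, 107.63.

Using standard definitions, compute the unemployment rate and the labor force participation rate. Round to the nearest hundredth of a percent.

Unemployment rate ≈ 6.01%; labor force participation rate ≈ 66.44%.

Employed = 25.51 + 11.20 + 107.63 = 144.34 million (anyone who worked, including part-time for economic reasons, counts as employed).
Unemployed = 6.65 + 2.58 = 9.23 million (jobless and actively searching, or on temporary layoff).
Labor force = 144.34 + 9.23 = 153.57 million.
Not in labor force = 2.13 + 12.29 + 27.98 + 35.16 = 77.56 million (those not working and not actively searching are outside the labor force — including those who want a job but have given up searching).
Civilian working-age population = 153.57 + 77.56 = 231.13 million.
Unemployment rate = 9.23 / 153.57 = 6.01%.
Labor force participation rate = 153.57 / 231.13 = 66.44%.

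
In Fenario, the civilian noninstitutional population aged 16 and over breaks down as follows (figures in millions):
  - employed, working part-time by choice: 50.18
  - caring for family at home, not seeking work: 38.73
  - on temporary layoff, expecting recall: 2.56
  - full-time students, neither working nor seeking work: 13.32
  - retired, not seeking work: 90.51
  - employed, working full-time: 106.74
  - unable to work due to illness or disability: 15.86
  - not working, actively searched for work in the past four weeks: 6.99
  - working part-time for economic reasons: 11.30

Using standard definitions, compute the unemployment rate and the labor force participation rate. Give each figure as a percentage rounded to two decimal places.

Employed = 50.18 + 106.74 + 11.30 = 168.22 million (anyone who worked, including part-time for economic reasons, counts as employed).
Unemployed = 2.56 + 6.99 = 9.55 million (jobless and actively searching, or on temporary layoff).
Labor force = 168.22 + 9.55 = 177.77 million.
Not in labor force = 38.73 + 13.32 + 90.51 + 15.86 = 158.42 million (those not working and not actively searching are outside the labor force).
Civilian working-age population = 177.77 + 158.42 = 336.19 million.
Unemployment rate = 9.55 / 177.77 = 5.37%.
Labor force participation rate = 177.77 / 336.19 = 52.88%.

Unemployment rate ≈ 5.37%; labor force participation rate ≈ 52.88%.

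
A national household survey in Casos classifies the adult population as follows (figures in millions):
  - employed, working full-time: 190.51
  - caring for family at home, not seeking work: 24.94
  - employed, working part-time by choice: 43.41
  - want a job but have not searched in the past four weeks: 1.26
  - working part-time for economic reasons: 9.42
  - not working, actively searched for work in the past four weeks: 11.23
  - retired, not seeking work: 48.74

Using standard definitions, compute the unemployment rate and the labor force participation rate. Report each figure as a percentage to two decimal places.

Employed = 190.51 + 43.41 + 9.42 = 243.34 million (anyone who worked, including part-time for economic reasons, counts as employed).
Unemployed = 11.23 million.
Labor force = 243.34 + 11.23 = 254.57 million.
Not in labor force = 24.94 + 1.26 + 48.74 = 74.94 million (those not working and not actively searching are outside the labor force — including those who want a job but have given up searching).
Civilian working-age population = 254.57 + 74.94 = 329.51 million.
Unemployment rate = 11.23 / 254.57 = 4.41%.
Labor force participation rate = 254.57 / 329.51 = 77.26%.

Unemployment rate ≈ 4.41%; labor force participation rate ≈ 77.26%.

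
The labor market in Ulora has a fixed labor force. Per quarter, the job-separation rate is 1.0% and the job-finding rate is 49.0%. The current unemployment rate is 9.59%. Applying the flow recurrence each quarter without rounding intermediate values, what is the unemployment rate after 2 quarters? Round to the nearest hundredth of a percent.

Unemployment rate after two quarters ≈ 3.90%.

With a fixed labor force, u_{t+1} = u_t + s·(1−u_t) − f·u_t = u_t·(1−s−f) + s.
Here 1−s−f = 0.500 and s = 0.010.
u_1 = 0.095900 × 0.500 + 0.010 = 0.057950.
u_2 = 0.057950 × 0.500 + 0.010 = 0.038975.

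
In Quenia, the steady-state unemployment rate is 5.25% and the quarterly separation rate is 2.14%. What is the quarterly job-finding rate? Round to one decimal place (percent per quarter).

From u* = s/(s+f): f = s·(1−u)/u.
f = 2.14 × (1 − 0.0525) / 0.0525 = 2.0276 / 0.0525 ≈ 38.6% per quarter.

Job-finding rate ≈ 38.6% per quarter.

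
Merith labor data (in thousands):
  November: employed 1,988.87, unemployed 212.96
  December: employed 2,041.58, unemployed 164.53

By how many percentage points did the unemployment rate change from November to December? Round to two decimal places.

The unemployment rate changed by −2.21 percentage points.

November: labor force = 1,988.87 + 212.96 = 2,201.83; u = 212.96/2,201.83 = 9.67%.
December: labor force = 2,041.58 + 164.53 = 2,206.11; u = 164.53/2,206.11 = 7.46%.
Change = 7.46% − 9.67% = −2.21 pp.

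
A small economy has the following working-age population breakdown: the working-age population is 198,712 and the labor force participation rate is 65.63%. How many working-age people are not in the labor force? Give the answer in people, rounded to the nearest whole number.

About 68,297 are not in the labor force.

Share not in the labor force = 1 − 0.6563 = 0.3437.
Not in labor force = 0.3437 × 198,712 ≈ 68,297.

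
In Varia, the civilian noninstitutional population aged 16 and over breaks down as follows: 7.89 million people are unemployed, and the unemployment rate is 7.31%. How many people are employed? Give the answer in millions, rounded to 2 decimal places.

About 100.04 million are employed.

Labor force = U / u = 7.89 / 0.0731 ≈ 107.93 million.
Employed = labor force − unemployed = 107.93 − 7.89 = 100.04 million.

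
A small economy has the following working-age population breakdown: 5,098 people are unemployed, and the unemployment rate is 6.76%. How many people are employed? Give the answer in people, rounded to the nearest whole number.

About 70,316 are employed.

Labor force = U / u = 5,098 / 0.0676 ≈ 75,414.
Employed = labor force − unemployed = 75,414 − 5,098 = 70,316.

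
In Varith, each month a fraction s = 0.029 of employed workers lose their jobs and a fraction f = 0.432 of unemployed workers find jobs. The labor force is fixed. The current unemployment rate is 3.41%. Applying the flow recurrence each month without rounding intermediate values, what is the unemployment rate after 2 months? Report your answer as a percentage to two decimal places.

Unemployment rate after two months ≈ 5.45%.

With a fixed labor force, u_{t+1} = u_t + s·(1−u_t) − f·u_t = u_t·(1−s−f) + s.
Here 1−s−f = 0.539 and s = 0.029.
u_1 = 0.034100 × 0.539 + 0.029 = 0.047380.
u_2 = 0.047380 × 0.539 + 0.029 = 0.054538.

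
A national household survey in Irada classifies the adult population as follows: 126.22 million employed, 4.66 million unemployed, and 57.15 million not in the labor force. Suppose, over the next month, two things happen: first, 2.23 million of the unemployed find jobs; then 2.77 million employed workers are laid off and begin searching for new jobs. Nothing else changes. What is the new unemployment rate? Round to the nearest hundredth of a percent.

New unemployment rate ≈ 3.97%.

Initially, labor force = 126.22 + 4.66 = 130.88 million, so u = 4.66/130.88 = 3.56%.
After the first change, unemployed falls and employed rises by 2.23; labor force unchanged → E = 128.45, U = 2.43, labor force = 130.88 million.
After the second change, employed falls and unemployed rises by 2.77; labor force unchanged → E = 125.68, U = 5.20, labor force = 130.88 million.
New unemployment rate = 5.20 / 130.88 = 3.97%.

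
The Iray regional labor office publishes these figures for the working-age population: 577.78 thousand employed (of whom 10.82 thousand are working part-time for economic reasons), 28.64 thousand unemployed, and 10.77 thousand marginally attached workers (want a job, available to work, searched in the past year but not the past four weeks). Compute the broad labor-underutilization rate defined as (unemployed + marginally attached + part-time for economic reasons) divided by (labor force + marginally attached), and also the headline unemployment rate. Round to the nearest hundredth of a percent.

Labor force = 577.78 + 28.64 = 606.42 thousand.
Numerator = 28.64 + 10.77 + 10.82 = 50.23 thousand.
Denominator = 606.42 + 10.77 = 617.19 thousand.
Broad rate = 50.23 / 617.19 = 8.14%.
Headline unemployment rate = 28.64 / 606.42 = 4.72%.

Broad underutilization rate ≈ 8.14%; headline unemployment rate ≈ 4.72%.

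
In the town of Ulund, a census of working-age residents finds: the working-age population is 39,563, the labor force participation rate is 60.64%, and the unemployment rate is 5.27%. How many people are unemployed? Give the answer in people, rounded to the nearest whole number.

Labor force = 0.6064 × 39,563 = 23,991.
Unemployed = 0.0527 × 23,991 ≈ 1,264.

About 1,264 are unemployed.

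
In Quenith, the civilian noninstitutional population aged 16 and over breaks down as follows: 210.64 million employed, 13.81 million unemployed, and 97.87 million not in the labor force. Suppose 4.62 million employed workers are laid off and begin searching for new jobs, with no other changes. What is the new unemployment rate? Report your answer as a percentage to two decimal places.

New unemployment rate ≈ 8.21%.

Initially, labor force = 210.64 + 13.81 = 224.45 million, so u = 13.81/224.45 = 6.15%.
After the change, employed falls and unemployed rises by 4.62; labor force unchanged → E = 206.02, U = 18.43, labor force = 224.45 million.
New unemployment rate = 18.43 / 224.45 = 8.21%.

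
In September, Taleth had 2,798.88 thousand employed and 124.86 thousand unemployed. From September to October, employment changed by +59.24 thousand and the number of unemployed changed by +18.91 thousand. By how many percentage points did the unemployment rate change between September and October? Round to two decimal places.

The unemployment rate changed by +0.52 percentage points.

September: labor force = 2,798.88 + 124.86 = 2,923.74; u = 124.86/2,923.74 = 4.27%.
October: labor force = 2,858.12 + 143.77 = 3,001.89; u = 143.77/3,001.89 = 4.79%.
Change = 4.79% − 4.27% = +0.52 pp.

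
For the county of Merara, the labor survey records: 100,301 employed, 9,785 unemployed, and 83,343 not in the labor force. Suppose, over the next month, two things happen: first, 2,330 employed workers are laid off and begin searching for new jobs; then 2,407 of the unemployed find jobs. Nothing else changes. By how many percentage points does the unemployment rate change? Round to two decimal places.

The unemployment rate changes by −0.07 percentage points.

Initially, labor force = 100,301 + 9,785 = 110,086, so u = 9,785/110,086 = 8.89%.
After the first change, employed falls and unemployed rises by 2,330; labor force unchanged → E = 97,971, U = 12,115, labor force = 110,086.
After the second change, unemployed falls and employed rises by 2,407; labor force unchanged → E = 100,378, U = 9,708, labor force = 110,086.
New unemployment rate = 9,708 / 110,086 = 8.82%.
Change = 8.82% − 8.89% = −0.07 percentage points.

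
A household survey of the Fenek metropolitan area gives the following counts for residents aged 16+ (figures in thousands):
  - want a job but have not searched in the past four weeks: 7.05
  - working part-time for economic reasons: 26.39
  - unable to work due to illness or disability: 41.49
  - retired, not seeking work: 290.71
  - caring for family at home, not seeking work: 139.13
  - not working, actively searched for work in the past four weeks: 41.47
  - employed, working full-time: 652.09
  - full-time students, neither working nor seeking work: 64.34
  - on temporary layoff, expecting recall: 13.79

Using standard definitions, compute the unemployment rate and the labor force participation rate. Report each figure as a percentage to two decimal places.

Employed = 26.39 + 652.09 = 678.48 thousand (anyone who worked, including part-time for economic reasons, counts as employed).
Unemployed = 41.47 + 13.79 = 55.26 thousand (jobless and actively searching, or on temporary layoff).
Labor force = 678.48 + 55.26 = 733.74 thousand.
Not in labor force = 7.05 + 41.49 + 290.71 + 139.13 + 64.34 = 542.72 thousand (those not working and not actively searching are outside the labor force — including those who want a job but have given up searching).
Civilian working-age population = 733.74 + 542.72 = 1,276.46 thousand.
Unemployment rate = 55.26 / 733.74 = 7.53%.
Labor force participation rate = 733.74 / 1,276.46 = 57.48%.

Unemployment rate ≈ 7.53%; labor force participation rate ≈ 57.48%.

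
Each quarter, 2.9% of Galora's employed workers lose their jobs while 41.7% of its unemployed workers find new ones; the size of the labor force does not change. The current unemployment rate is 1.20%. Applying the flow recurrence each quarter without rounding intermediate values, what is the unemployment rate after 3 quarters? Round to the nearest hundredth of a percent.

Unemployment rate after three quarters ≈ 5.60%.

With a fixed labor force, u_{t+1} = u_t + s·(1−u_t) − f·u_t = u_t·(1−s−f) + s.
Here 1−s−f = 0.554 and s = 0.029.
u_1 = 0.012000 × 0.554 + 0.029 = 0.035648.
u_2 = 0.035648 × 0.554 + 0.029 = 0.048749.
u_3 = 0.048749 × 0.554 + 0.029 = 0.056007.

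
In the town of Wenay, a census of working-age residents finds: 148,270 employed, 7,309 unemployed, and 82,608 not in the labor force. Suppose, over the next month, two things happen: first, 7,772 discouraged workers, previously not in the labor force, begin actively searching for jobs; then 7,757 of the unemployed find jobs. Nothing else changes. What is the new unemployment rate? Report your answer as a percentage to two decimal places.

New unemployment rate ≈ 4.48%.

Initially, labor force = 148,270 + 7,309 = 155,579, so u = 7,309/155,579 = 4.70%.
After the first change, unemployed and labor force both rise by 7,772 → E = 148,270, U = 15,081, labor force = 163,351.
After the second change, unemployed falls and employed rises by 7,757; labor force unchanged → E = 156,027, U = 7,324, labor force = 163,351.
New unemployment rate = 7,324 / 163,351 = 4.48%.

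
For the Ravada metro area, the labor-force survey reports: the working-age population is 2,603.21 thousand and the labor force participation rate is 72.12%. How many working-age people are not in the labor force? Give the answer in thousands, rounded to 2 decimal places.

About 725.77 thousand are not in the labor force.

Share not in the labor force = 1 − 0.7212 = 0.2788.
Not in labor force = 0.2788 × 2,603.21 ≈ 725.77 thousand.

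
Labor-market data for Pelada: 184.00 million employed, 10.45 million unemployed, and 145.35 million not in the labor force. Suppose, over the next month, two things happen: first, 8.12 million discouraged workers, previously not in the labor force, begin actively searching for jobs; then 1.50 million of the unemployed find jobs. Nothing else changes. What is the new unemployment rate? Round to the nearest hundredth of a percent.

Initially, labor force = 184.00 + 10.45 = 194.45 million, so u = 10.45/194.45 = 5.37%.
After the first change, unemployed and labor force both rise by 8.12 → E = 184.00, U = 18.57, labor force = 202.57 million.
After the second change, unemployed falls and employed rises by 1.50; labor force unchanged → E = 185.50, U = 17.07, labor force = 202.57 million.
New unemployment rate = 17.07 / 202.57 = 8.43%.

New unemployment rate ≈ 8.43%.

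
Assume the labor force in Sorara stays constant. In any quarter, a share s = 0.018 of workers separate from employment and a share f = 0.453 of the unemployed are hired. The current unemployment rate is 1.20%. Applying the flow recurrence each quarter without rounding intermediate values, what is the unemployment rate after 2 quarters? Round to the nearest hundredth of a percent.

With a fixed labor force, u_{t+1} = u_t + s·(1−u_t) − f·u_t = u_t·(1−s−f) + s.
Here 1−s−f = 0.529 and s = 0.018.
u_1 = 0.012000 × 0.529 + 0.018 = 0.024348.
u_2 = 0.024348 × 0.529 + 0.018 = 0.030880.

Unemployment rate after two quarters ≈ 3.09%.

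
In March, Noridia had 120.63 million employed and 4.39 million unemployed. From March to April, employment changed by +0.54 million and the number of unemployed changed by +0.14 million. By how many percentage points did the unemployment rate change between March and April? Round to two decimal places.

The unemployment rate changed by +0.09 percentage points.

March: labor force = 120.63 + 4.39 = 125.02; u = 4.39/125.02 = 3.51%.
April: labor force = 121.17 + 4.53 = 125.70; u = 4.53/125.70 = 3.60%.
Change = 3.60% − 3.51% = +0.09 pp.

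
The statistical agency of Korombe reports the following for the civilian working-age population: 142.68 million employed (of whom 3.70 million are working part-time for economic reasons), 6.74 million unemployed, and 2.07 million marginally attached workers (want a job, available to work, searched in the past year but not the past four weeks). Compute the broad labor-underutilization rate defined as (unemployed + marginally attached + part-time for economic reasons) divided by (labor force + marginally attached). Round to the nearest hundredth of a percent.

Broad underutilization rate ≈ 8.26%.

Labor force = 142.68 + 6.74 = 149.42 million.
Numerator = 6.74 + 2.07 + 3.70 = 12.51 million.
Denominator = 149.42 + 2.07 = 151.49 million.
Broad rate = 12.51 / 151.49 = 8.26%.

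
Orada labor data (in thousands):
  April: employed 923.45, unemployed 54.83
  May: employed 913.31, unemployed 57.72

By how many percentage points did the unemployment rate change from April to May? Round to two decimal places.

The unemployment rate changed by +0.34 percentage points.

April: labor force = 923.45 + 54.83 = 978.28; u = 54.83/978.28 = 5.60%.
May: labor force = 913.31 + 57.72 = 971.03; u = 57.72/971.03 = 5.94%.
Change = 5.94% − 5.60% = +0.34 pp.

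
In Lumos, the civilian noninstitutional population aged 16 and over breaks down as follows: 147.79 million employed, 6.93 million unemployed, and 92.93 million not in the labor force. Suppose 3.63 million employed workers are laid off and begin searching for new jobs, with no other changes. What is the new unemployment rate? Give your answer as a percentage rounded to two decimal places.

New unemployment rate ≈ 6.83%.

Initially, labor force = 147.79 + 6.93 = 154.72 million, so u = 6.93/154.72 = 4.48%.
After the change, employed falls and unemployed rises by 3.63; labor force unchanged → E = 144.16, U = 10.56, labor force = 154.72 million.
New unemployment rate = 10.56 / 154.72 = 6.83%.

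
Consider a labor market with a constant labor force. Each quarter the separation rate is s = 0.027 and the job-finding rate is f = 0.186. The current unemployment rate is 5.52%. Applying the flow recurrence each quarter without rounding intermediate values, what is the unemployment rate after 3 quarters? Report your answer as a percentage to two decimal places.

Unemployment rate after three quarters ≈ 9.19%.

With a fixed labor force, u_{t+1} = u_t + s·(1−u_t) − f·u_t = u_t·(1−s−f) + s.
Here 1−s−f = 0.787 and s = 0.027.
u_1 = 0.055200 × 0.787 + 0.027 = 0.070442.
u_2 = 0.070442 × 0.787 + 0.027 = 0.082438.
u_3 = 0.082438 × 0.787 + 0.027 = 0.091879.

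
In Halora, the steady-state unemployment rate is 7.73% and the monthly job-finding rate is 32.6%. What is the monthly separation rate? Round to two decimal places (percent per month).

Separation rate ≈ 2.73% per month.

From u* = s/(s+f): s = u·f/(1−u).
s = 0.0773 × 32.6 / (1 − 0.0773) = 2.5200 / 0.9227 ≈ 2.73% per month.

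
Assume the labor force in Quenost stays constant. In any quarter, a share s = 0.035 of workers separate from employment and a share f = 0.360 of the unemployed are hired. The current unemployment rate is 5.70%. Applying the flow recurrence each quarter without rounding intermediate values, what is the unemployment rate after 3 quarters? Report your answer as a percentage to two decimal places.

Unemployment rate after three quarters ≈ 8.16%.

With a fixed labor force, u_{t+1} = u_t + s·(1−u_t) − f·u_t = u_t·(1−s−f) + s.
Here 1−s−f = 0.605 and s = 0.035.
u_1 = 0.057000 × 0.605 + 0.035 = 0.069485.
u_2 = 0.069485 × 0.605 + 0.035 = 0.077038.
u_3 = 0.077038 × 0.605 + 0.035 = 0.081608.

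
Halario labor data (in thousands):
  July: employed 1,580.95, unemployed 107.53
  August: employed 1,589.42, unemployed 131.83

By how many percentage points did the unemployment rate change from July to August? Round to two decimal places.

The unemployment rate changed by +1.29 percentage points.

July: labor force = 1,580.95 + 107.53 = 1,688.48; u = 107.53/1,688.48 = 6.37%.
August: labor force = 1,589.42 + 131.83 = 1,721.25; u = 131.83/1,721.25 = 7.66%.
Change = 7.66% − 6.37% = +1.29 pp.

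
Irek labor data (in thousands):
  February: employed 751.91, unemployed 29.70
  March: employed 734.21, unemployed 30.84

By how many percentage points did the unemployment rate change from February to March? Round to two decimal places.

The unemployment rate changed by +0.23 percentage points.

February: labor force = 751.91 + 29.70 = 781.61; u = 29.70/781.61 = 3.80%.
March: labor force = 734.21 + 30.84 = 765.05; u = 30.84/765.05 = 4.03%.
Change = 4.03% − 3.80% = +0.23 pp.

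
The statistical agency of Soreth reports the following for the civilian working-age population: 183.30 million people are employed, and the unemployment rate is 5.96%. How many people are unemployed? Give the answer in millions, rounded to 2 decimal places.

About 11.62 million are unemployed.

Let U be the number unemployed. The labor force is E + U, and U/(E+U) = 0.0596.
So U = 0.0596 × 183.30 / (1 − 0.0596) = 10.9247 / 0.9404 ≈ 11.62 million.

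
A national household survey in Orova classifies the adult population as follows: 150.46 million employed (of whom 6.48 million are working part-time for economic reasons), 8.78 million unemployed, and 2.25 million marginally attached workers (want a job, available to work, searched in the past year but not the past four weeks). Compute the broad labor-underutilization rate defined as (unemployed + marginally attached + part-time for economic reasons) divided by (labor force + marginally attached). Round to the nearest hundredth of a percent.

Broad underutilization rate ≈ 10.84%.

Labor force = 150.46 + 8.78 = 159.24 million.
Numerator = 8.78 + 2.25 + 6.48 = 17.51 million.
Denominator = 159.24 + 2.25 = 161.49 million.
Broad rate = 17.51 / 161.49 = 10.84%.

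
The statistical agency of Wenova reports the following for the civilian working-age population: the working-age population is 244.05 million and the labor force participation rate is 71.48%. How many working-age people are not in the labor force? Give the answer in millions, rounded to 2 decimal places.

About 69.60 million are not in the labor force.

Share not in the labor force = 1 − 0.7148 = 0.2852.
Not in labor force = 0.2852 × 244.05 ≈ 69.60 million.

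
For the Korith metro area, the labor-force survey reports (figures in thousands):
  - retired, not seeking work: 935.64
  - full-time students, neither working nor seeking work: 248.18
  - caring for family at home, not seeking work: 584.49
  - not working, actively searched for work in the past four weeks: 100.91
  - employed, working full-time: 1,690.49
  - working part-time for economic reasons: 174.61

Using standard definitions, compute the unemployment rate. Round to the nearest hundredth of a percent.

Unemployment rate ≈ 5.13%.

Employed = 1,690.49 + 174.61 = 1,865.10 thousand (anyone who worked, including part-time for economic reasons, counts as employed).
Unemployed = 100.91 thousand.
Labor force = 1,865.10 + 100.91 = 1,966.01 thousand.
Unemployment rate = 100.91 / 1,966.01 = 5.13%.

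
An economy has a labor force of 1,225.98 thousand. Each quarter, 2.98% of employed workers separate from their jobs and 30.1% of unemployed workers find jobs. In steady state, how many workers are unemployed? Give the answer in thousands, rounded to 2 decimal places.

About 110.44 thousand are unemployed in steady state.

Steady-state unemployment rate u* = s/(s+f) = 2.98/(2.98+30.1) = 0.090085.
Unemployed = u* × labor force = 0.090085 × 1,225.98 ≈ 110.44 thousand.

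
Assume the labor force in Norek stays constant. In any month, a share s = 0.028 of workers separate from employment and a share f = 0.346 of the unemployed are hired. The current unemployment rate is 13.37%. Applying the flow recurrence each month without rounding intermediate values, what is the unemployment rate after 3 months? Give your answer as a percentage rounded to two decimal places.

Unemployment rate after three months ≈ 8.93%.

With a fixed labor force, u_{t+1} = u_t + s·(1−u_t) − f·u_t = u_t·(1−s−f) + s.
Here 1−s−f = 0.626 and s = 0.028.
u_1 = 0.133700 × 0.626 + 0.028 = 0.111696.
u_2 = 0.111696 × 0.626 + 0.028 = 0.097922.
u_3 = 0.097922 × 0.626 + 0.028 = 0.089299.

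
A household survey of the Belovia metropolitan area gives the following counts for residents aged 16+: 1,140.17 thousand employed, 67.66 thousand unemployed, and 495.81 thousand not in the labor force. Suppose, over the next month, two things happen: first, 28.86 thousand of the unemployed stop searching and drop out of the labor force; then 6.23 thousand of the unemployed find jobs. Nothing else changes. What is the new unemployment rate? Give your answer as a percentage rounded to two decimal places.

Initially, labor force = 1,140.17 + 67.66 = 1,207.83 thousand, so u = 67.66/1,207.83 = 5.60%.
After the first change, unemployed and labor force both fall by 28.86 → E = 1,140.17, U = 38.80, labor force = 1,178.97 thousand.
After the second change, unemployed falls and employed rises by 6.23; labor force unchanged → E = 1,146.40, U = 32.57, labor force = 1,178.97 thousand.
New unemployment rate = 32.57 / 1,178.97 = 2.76%.

New unemployment rate ≈ 2.76%.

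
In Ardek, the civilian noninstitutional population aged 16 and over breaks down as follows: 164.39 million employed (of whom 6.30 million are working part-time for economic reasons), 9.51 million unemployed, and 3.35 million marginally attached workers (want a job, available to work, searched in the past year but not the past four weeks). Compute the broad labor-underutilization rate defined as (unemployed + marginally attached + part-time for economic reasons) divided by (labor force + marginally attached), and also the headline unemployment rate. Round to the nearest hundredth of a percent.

Broad underutilization rate ≈ 10.81%; headline unemployment rate ≈ 5.47%.

Labor force = 164.39 + 9.51 = 173.90 million.
Numerator = 9.51 + 3.35 + 6.30 = 19.16 million.
Denominator = 173.90 + 3.35 = 177.25 million.
Broad rate = 19.16 / 177.25 = 10.81%.
Headline unemployment rate = 9.51 / 173.90 = 5.47%.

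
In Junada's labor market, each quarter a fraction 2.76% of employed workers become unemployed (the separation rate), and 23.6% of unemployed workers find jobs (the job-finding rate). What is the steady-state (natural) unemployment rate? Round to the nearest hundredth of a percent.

Steady-state unemployment rate ≈ 10.47%.

At steady state the flows balance: s·E = f·U, so U/(E+U) = s/(s+f).
u* = 2.76 / (2.76 + 23.6) = 2.76 / 26.36 = 10.47%.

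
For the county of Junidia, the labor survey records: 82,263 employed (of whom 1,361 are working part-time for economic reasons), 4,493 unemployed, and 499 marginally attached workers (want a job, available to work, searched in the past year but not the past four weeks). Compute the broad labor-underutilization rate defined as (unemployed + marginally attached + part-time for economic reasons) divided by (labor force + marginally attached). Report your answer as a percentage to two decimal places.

Labor force = 82,263 + 4,493 = 86,756.
Numerator = 4,493 + 499 + 1,361 = 6,353.
Denominator = 86,756 + 499 = 87,255.
Broad rate = 6,353 / 87,255 = 7.28%.

Broad underutilization rate ≈ 7.28%.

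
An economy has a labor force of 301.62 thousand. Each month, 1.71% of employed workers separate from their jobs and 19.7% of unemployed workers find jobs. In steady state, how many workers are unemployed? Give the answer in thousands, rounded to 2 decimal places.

Steady-state unemployment rate u* = s/(s+f) = 1.71/(1.71+19.7) = 0.079869.
Unemployed = u* × labor force = 0.079869 × 301.62 ≈ 24.09 thousand.

About 24.09 thousand are unemployed in steady state.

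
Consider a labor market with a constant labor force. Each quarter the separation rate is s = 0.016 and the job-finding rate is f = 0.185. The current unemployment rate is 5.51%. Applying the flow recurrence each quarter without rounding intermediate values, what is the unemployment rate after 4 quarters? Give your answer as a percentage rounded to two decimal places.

Unemployment rate after four quarters ≈ 6.96%.

With a fixed labor force, u_{t+1} = u_t + s·(1−u_t) − f·u_t = u_t·(1−s−f) + s.
Here 1−s−f = 0.799 and s = 0.016.
u_1 = 0.055100 × 0.799 + 0.016 = 0.060025.
u_2 = 0.060025 × 0.799 + 0.016 = 0.063960.
u_3 = 0.063960 × 0.799 + 0.016 = 0.067104.
u_4 = 0.067104 × 0.799 + 0.016 = 0.069616.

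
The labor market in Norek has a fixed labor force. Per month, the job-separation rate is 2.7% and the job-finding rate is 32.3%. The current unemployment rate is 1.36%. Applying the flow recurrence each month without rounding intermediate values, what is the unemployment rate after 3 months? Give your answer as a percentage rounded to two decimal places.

Unemployment rate after three months ≈ 5.97%.

With a fixed labor force, u_{t+1} = u_t + s·(1−u_t) − f·u_t = u_t·(1−s−f) + s.
Here 1−s−f = 0.650 and s = 0.027.
u_1 = 0.013600 × 0.650 + 0.027 = 0.035840.
u_2 = 0.035840 × 0.650 + 0.027 = 0.050296.
u_3 = 0.050296 × 0.650 + 0.027 = 0.059692.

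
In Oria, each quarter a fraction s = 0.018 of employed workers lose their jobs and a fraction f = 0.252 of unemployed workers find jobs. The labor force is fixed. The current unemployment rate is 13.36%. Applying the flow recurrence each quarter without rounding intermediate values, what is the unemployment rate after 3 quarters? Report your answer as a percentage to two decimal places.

Unemployment rate after three quarters ≈ 9.27%.

With a fixed labor force, u_{t+1} = u_t + s·(1−u_t) − f·u_t = u_t·(1−s−f) + s.
Here 1−s−f = 0.730 and s = 0.018.
u_1 = 0.133600 × 0.730 + 0.018 = 0.115528.
u_2 = 0.115528 × 0.730 + 0.018 = 0.102335.
u_3 = 0.102335 × 0.730 + 0.018 = 0.092705.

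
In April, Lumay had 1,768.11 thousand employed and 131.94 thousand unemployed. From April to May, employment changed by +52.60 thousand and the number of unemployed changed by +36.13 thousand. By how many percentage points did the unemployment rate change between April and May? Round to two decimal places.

April: labor force = 1,768.11 + 131.94 = 1,900.05; u = 131.94/1,900.05 = 6.94%.
May: labor force = 1,820.71 + 168.07 = 1,988.78; u = 168.07/1,988.78 = 8.45%.
Change = 8.45% − 6.94% = +1.51 pp.

The unemployment rate changed by +1.51 percentage points.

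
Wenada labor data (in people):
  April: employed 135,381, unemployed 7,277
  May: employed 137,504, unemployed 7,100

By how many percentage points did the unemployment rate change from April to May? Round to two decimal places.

The unemployment rate changed by −0.19 percentage points.

April: labor force = 135,381 + 7,277 = 142,658; u = 7,277/142,658 = 5.10%.
May: labor force = 137,504 + 7,100 = 144,604; u = 7,100/144,604 = 4.91%.
Change = 4.91% − 5.10% = −0.19 pp.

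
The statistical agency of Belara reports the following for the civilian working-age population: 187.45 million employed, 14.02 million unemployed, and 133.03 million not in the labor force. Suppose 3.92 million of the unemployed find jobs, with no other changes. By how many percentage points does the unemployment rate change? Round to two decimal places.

Initially, labor force = 187.45 + 14.02 = 201.47 million, so u = 14.02/201.47 = 6.96%.
After the change, unemployed falls and employed rises by 3.92; labor force unchanged → E = 191.37, U = 10.10, labor force = 201.47 million.
New unemployment rate = 10.10 / 201.47 = 5.01%.
Change = 5.01% − 6.96% = −1.95 percentage points.

The unemployment rate changes by −1.95 percentage points.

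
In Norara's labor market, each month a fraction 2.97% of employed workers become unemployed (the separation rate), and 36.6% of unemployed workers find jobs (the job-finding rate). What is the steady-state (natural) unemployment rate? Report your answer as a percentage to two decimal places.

Steady-state unemployment rate ≈ 7.51%.

At steady state the flows balance: s·E = f·U, so U/(E+U) = s/(s+f).
u* = 2.97 / (2.97 + 36.6) = 2.97 / 39.57 = 7.51%.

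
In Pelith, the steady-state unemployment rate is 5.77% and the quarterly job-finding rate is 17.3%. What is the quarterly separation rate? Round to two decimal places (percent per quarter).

Separation rate ≈ 1.06% per quarter.

From u* = s/(s+f): s = u·f/(1−u).
s = 0.0577 × 17.3 / (1 − 0.0577) = 0.9982 / 0.9423 ≈ 1.06% per quarter.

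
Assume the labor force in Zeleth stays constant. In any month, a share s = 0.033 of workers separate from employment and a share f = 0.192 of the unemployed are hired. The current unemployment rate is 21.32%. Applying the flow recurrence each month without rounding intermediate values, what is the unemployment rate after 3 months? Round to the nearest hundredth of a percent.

Unemployment rate after three months ≈ 17.76%.

With a fixed labor force, u_{t+1} = u_t + s·(1−u_t) − f·u_t = u_t·(1−s−f) + s.
Here 1−s−f = 0.775 and s = 0.033.
u_1 = 0.213200 × 0.775 + 0.033 = 0.198230.
u_2 = 0.198230 × 0.775 + 0.033 = 0.186628.
u_3 = 0.186628 × 0.775 + 0.033 = 0.177637.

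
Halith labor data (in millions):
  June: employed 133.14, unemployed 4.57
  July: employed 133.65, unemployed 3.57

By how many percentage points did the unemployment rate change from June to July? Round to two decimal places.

The unemployment rate changed by −0.72 percentage points.

June: labor force = 133.14 + 4.57 = 137.71; u = 4.57/137.71 = 3.32%.
July: labor force = 133.65 + 3.57 = 137.22; u = 3.57/137.22 = 2.60%.
Change = 2.60% − 3.32% = −0.72 pp.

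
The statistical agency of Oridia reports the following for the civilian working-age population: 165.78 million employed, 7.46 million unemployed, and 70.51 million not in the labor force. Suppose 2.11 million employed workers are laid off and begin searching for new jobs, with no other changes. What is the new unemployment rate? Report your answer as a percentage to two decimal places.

Initially, labor force = 165.78 + 7.46 = 173.24 million, so u = 7.46/173.24 = 4.31%.
After the change, employed falls and unemployed rises by 2.11; labor force unchanged → E = 163.67, U = 9.57, labor force = 173.24 million.
New unemployment rate = 9.57 / 173.24 = 5.52%.

New unemployment rate ≈ 5.52%.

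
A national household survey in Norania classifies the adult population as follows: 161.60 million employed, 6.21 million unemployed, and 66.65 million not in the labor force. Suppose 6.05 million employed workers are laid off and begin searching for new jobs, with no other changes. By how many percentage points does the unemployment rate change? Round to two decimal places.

Initially, labor force = 161.60 + 6.21 = 167.81 million, so u = 6.21/167.81 = 3.70%.
After the change, employed falls and unemployed rises by 6.05; labor force unchanged → E = 155.55, U = 12.26, labor force = 167.81 million.
New unemployment rate = 12.26 / 167.81 = 7.31%.
Change = 7.31% − 3.70% = +3.61 percentage points.

The unemployment rate changes by +3.61 percentage points.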